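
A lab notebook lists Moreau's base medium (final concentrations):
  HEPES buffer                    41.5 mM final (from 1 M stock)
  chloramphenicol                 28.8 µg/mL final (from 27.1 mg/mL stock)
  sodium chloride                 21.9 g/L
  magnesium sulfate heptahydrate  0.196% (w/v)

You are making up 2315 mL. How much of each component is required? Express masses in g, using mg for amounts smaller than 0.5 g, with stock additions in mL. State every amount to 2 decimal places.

Scale factor relative to 1 L: 2.315.
HEPES buffer: C1V1 = C2V2 → 41.5 mM × 2315 mL ÷ 1000 mM = 96.07 mL
chloramphenicol: dilute stock: 28.8 µg/mL × 2315 mL ÷ 27100 µg/mL = 2.46 mL
sodium chloride: 21.9 g/L × 2.315 L = 50.70 g
magnesium sulfate heptahydrate: 0.196% w/v = 1.96 g/L → 1.96 × 2.315 L = 4.54 g

HEPES buffer 96.07 mL; chloramphenicol 2.46 mL; sodium chloride 50.70 g; magnesium sulfate heptahydrate 4.54 g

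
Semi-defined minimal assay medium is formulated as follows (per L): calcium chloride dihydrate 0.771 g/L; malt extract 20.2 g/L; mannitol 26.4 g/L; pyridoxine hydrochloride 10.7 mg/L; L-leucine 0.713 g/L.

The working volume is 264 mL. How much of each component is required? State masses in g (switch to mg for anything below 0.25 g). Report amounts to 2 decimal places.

calcium chloride dihydrate 203.54 mg; malt extract 5.33 g; mannitol 6.97 g; pyridoxine hydrochloride 2.82 mg; L-leucine 188.23 mg

Scale factor relative to 1 L: 0.264.
calcium chloride dihydrate: 0.771 g/L × 0.264 L = 0.203544 g = 203.54 mg
malt extract: 20.2 g/L × 0.264 L = 5.33 g
mannitol: 26.4 g/L × 0.264 L = 6.97 g
pyridoxine hydrochloride: 10.7 mg/L × 0.264 L = 2.82 mg
L-leucine: 0.713 g/L × 0.264 L = 0.188232 g = 188.23 mg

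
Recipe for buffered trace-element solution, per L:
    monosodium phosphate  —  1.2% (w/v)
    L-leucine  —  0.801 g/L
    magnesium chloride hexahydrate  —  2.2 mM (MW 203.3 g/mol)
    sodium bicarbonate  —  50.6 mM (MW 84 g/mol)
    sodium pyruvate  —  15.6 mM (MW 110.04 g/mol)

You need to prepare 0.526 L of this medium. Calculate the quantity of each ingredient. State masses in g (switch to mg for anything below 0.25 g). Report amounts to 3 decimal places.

monosodium phosphate 6.312 g; L-leucine 0.421 g; magnesium chloride hexahydrate 235.259 mg; sodium bicarbonate 2.236 g; sodium pyruvate 0.903 g

Scale factor relative to 1 L: 0.526.
monosodium phosphate: 1.2 g per 100 mL × 526 mL ÷ 100 = 6.312 g
L-leucine: 0.801 g/L × 0.526 L = 0.421 g
magnesium chloride hexahydrate: 2.2 mmol/L × 203.3 mg/mmol × 0.526 L = 235.259 mg
sodium bicarbonate: 50.6 mmol/L × 84 g/mol × 0.526 L ÷ 1000 = 2.236 g
sodium pyruvate: 15.6 mmol/L × 110.04 g/mol × 0.526 L ÷ 1000 = 0.903 g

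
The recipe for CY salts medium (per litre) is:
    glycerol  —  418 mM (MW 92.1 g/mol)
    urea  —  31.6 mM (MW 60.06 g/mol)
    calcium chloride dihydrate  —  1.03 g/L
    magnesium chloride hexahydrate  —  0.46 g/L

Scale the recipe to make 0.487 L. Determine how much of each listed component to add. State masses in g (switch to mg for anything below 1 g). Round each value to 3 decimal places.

glycerol 18.748 g; urea 924.275 mg; calcium chloride dihydrate 501.610 mg; magnesium chloride hexahydrate 224.020 mg

Working volume: 0.487 L.
glycerol: 418 mmol/L × 92.1 g/mol × 0.487 L ÷ 1000 = 18.748 g
urea: 31.6 mmol/L × 60.06 mg/mmol × 0.487 L = 924.275 mg
calcium chloride dihydrate: 1.03 g/L × 0.487 L = 0.50161 g = 501.610 mg
magnesium chloride hexahydrate: 0.46 g/L × 0.487 L = 0.22402 g = 224.020 mg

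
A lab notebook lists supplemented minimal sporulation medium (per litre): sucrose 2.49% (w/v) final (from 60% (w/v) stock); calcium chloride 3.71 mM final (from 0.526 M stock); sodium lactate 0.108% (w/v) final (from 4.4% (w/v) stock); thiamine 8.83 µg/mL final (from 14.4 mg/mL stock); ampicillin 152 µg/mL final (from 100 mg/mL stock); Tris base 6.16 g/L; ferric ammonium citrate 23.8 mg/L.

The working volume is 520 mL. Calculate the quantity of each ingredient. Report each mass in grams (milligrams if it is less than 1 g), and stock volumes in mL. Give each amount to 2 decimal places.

Working volume: 520 mL = 0.52 L.
sucrose: V = C2·V2/C1 = 2.49% ÷ 60% × 520 mL = 21.58 mL
calcium chloride: V = C2·V2/C1 = 3.71 mM × 520 mL ÷ 526 mM = 3.67 mL
sodium lactate: V = C2·V2/C1 = 0.108% ÷ 4.4% × 520 mL = 12.76 mL
thiamine: C1V1 = C2V2 → 8.83 µg/mL × 520 mL ÷ 14400 µg/mL = 0.32 mL
ampicillin: dilute stock: 152 µg/mL × 520 mL ÷ 100000 µg/mL = 0.79 mL
Tris base: 6.16 g/L × 0.52 L = 3.20 g
ferric ammonium citrate: 23.8 mg/L × 0.52 L = 12.38 mg

sucrose 21.58 mL; calcium chloride 3.67 mL; sodium lactate 12.76 mL; thiamine 0.32 mL; ampicillin 0.79 mL; Tris base 3.20 g; ferric ammonium citrate 12.38 mg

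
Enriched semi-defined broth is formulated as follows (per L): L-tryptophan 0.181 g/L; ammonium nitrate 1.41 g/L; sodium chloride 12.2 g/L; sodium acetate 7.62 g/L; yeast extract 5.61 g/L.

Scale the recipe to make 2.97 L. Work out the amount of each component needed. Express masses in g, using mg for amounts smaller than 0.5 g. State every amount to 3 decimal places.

Working volume: 2.97 L.
L-tryptophan: 0.181 g/L × 2.97 L = 0.538 g
ammonium nitrate: 1.41 g/L × 2.97 L = 4.188 g
sodium chloride: 12.2 g/L × 2.97 L = 36.234 g
sodium acetate: 7.62 g/L × 2.97 L = 22.631 g
yeast extract: 5.61 g/L × 2.97 L = 16.662 g

L-tryptophan 0.538 g; ammonium nitrate 4.188 g; sodium chloride 36.234 g; sodium acetate 22.631 g; yeast extract 16.662 g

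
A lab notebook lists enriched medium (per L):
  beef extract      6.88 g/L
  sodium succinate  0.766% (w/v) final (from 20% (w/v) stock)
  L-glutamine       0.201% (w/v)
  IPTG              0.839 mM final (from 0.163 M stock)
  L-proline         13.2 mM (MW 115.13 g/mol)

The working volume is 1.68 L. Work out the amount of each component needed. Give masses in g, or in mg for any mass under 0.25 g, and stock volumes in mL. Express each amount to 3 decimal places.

Scale factor relative to 1 L: 1.68.
beef extract: 6.88 g/L × 1.68 L = 11.558 g
sodium succinate: C1V1 = C2V2 → 0.766% ÷ 20% × 1680 mL = 64.344 mL
L-glutamine: 0.201 g per 100 mL × 1680 mL ÷ 100 = 3.377 g
IPTG: C1V1 = C2V2 → 0.839 mM × 1680 mL ÷ 163 mM = 8.647 mL
L-proline: 13.2 mmol/L × 115.13 g/mol × 1.68 L ÷ 1000 = 2.553 g

beef extract 11.558 g; sodium succinate 64.344 mL; L-glutamine 3.377 g; IPTG 8.647 mL; L-proline 2.553 g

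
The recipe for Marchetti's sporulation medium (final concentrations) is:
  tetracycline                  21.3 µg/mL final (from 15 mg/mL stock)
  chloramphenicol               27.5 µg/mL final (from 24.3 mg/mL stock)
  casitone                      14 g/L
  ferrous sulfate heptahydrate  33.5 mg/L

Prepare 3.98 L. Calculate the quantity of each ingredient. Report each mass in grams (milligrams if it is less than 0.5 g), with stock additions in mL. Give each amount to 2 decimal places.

Scale factor relative to 1 L: 3.98.
tetracycline: V = C2·V2/C1 = 21.3 µg/mL × 3980 mL ÷ 15000 µg/mL = 5.65 mL
chloramphenicol: V = C2·V2/C1 = 27.5 µg/mL × 3980 mL ÷ 24300 µg/mL = 4.50 mL
casitone: 14 g/L × 3.98 L = 55.72 g
ferrous sulfate heptahydrate: 33.5 mg/L × 3.98 L = 133.33 mg

tetracycline 5.65 mL; chloramphenicol 4.50 mL; casitone 55.72 g; ferrous sulfate heptahydrate 133.33 mg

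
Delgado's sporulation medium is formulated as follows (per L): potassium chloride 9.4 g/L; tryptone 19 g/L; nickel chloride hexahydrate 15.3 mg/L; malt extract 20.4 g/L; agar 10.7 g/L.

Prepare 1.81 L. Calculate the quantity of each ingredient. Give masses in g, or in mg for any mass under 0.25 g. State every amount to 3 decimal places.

Working volume: 1.81 L.
potassium chloride: 9.4 g/L × 1.81 L = 17.014 g
tryptone: 19 g/L × 1.81 L = 34.390 g
nickel chloride hexahydrate: 15.3 mg/L × 1.81 L = 27.693 mg
malt extract: 20.4 g/L × 1.81 L = 36.924 g
agar: 10.7 g/L × 1.81 L = 19.367 g

potassium chloride 17.014 g; tryptone 34.390 g; nickel chloride hexahydrate 27.693 mg; malt extract 36.924 g; agar 19.367 g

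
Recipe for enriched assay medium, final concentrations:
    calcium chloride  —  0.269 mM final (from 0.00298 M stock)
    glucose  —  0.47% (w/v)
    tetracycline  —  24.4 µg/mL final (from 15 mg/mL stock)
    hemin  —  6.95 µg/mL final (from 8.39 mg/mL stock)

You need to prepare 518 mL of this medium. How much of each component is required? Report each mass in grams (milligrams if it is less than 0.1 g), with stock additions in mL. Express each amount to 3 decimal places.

calcium chloride 46.759 mL; glucose 2.435 g; tetracycline 0.843 mL; hemin 0.429 mL

Working volume: 518 mL = 0.518 L.
calcium chloride: V = C2·V2/C1 = 0.269 mM × 518 mL ÷ 2.98 mM = 46.759 mL
glucose: 0.47 g per 100 mL × 518 mL ÷ 100 = 2.435 g
tetracycline: V = C2·V2/C1 = 24.4 µg/mL × 518 mL ÷ 15000 µg/mL = 0.843 mL
hemin: dilute stock: 6.95 µg/mL × 518 mL ÷ 8390 µg/mL = 0.429 mL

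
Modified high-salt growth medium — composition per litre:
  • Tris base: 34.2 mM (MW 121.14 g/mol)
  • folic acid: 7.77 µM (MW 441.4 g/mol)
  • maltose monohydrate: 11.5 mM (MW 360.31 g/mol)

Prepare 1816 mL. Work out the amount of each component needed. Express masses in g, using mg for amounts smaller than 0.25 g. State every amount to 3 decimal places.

Scale factor relative to 1 L: 1.816.
Tris base: 34.2 mmol/L × 121.14 g/mol × 1.816 L ÷ 1000 = 7.524 g
folic acid: 7.77 µmol/L × 441.4 g/mol × 1.816 L ÷ 1000 = 6.228 mg
maltose monohydrate: 11.5 mmol/L × 360.31 g/mol × 1.816 L ÷ 1000 = 7.525 g

Tris base 7.524 g; folic acid 6.228 mg; maltose monohydrate 7.525 g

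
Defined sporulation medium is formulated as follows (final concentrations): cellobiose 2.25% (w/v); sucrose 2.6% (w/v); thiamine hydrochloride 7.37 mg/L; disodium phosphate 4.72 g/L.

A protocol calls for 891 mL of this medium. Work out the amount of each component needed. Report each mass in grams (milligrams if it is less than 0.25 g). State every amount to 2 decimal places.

Working volume: 891 mL = 0.891 L.
cellobiose: 2.25% w/v = 22.5 g/L → 22.5 × 0.891 L = 20.05 g
sucrose: 2.6% w/v = 26 g/L → 26 × 0.891 L = 23.17 g
thiamine hydrochloride: 7.37 mg/L × 0.891 L = 6.57 mg
disodium phosphate: 4.72 g/L × 0.891 L = 4.21 g

cellobiose 20.05 g; sucrose 23.17 g; thiamine hydrochloride 6.57 mg; disodium phosphate 4.21 g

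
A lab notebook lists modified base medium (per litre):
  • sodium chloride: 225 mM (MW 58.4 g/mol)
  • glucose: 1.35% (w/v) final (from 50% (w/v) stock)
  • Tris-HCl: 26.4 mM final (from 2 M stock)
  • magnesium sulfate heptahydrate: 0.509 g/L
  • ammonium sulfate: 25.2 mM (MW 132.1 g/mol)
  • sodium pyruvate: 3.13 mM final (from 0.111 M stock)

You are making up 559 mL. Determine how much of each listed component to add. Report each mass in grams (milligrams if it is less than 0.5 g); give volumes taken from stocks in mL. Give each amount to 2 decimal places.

sodium chloride 7.35 g; glucose 15.09 mL; Tris-HCl 7.38 mL; magnesium sulfate heptahydrate 284.53 mg; ammonium sulfate 1.86 g; sodium pyruvate 15.76 mL

Working volume: 559 mL = 0.559 L.
sodium chloride: 225 mmol/L × 58.4 g/mol × 0.559 L ÷ 1000 = 7.35 g
glucose: dilute stock: 1.35% ÷ 50% × 559 mL = 15.09 mL
Tris-HCl: V = C2·V2/C1 = 26.4 mM × 559 mL ÷ 2000 mM = 7.38 mL
magnesium sulfate heptahydrate: 0.509 g/L × 0.559 L = 0.284531 g = 284.53 mg
ammonium sulfate: 25.2 mmol/L × 132.1 g/mol × 0.559 L ÷ 1000 = 1.86 g
sodium pyruvate: dilute stock: 3.13 mM × 559 mL ÷ 111 mM = 15.76 mL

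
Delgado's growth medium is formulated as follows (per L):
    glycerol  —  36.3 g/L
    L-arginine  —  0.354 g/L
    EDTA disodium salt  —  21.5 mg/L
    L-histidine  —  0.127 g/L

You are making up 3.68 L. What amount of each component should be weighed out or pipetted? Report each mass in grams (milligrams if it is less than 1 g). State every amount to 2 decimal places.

glycerol 133.58 g; L-arginine 1.30 g; EDTA disodium salt 79.12 mg; L-histidine 467.36 mg

Working volume: 3.68 L.
glycerol: 36.3 g/L × 3.68 L = 133.58 g
L-arginine: 0.354 g/L × 3.68 L = 1.30 g
EDTA disodium salt: 21.5 mg/L × 3.68 L = 79.12 mg
L-histidine: 0.127 g/L × 3.68 L = 0.46736 g = 467.36 mg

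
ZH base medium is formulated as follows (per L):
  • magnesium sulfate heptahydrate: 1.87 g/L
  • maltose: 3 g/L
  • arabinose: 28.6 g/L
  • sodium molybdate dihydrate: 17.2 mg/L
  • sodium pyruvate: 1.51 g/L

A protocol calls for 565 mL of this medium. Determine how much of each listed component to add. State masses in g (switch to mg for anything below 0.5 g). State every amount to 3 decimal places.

magnesium sulfate heptahydrate 1.057 g; maltose 1.695 g; arabinose 16.159 g; sodium molybdate dihydrate 9.718 mg; sodium pyruvate 0.853 g

Working volume: 565 mL = 0.565 L.
magnesium sulfate heptahydrate: 1.87 g/L × 0.565 L = 1.057 g
maltose: 3 g/L × 0.565 L = 1.695 g
arabinose: 28.6 g/L × 0.565 L = 16.159 g
sodium molybdate dihydrate: 17.2 mg/L × 0.565 L = 9.718 mg
sodium pyruvate: 1.51 g/L × 0.565 L = 0.853 g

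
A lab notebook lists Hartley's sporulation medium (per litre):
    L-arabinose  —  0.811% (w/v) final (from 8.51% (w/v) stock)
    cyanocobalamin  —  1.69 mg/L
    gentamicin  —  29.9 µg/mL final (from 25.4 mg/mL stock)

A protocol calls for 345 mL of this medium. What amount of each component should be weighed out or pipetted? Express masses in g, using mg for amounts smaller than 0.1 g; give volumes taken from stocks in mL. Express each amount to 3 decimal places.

L-arabinose 32.878 mL; cyanocobalamin 0.583 mg; gentamicin 0.406 mL

Working volume: 345 mL = 0.345 L.
L-arabinose: C1V1 = C2V2 → 0.811% ÷ 8.51% × 345 mL = 32.878 mL
cyanocobalamin: 1.69 mg/L × 0.345 L = 0.583 mg
gentamicin: dilute stock: 29.9 µg/mL × 345 mL ÷ 25400 µg/mL = 0.406 mL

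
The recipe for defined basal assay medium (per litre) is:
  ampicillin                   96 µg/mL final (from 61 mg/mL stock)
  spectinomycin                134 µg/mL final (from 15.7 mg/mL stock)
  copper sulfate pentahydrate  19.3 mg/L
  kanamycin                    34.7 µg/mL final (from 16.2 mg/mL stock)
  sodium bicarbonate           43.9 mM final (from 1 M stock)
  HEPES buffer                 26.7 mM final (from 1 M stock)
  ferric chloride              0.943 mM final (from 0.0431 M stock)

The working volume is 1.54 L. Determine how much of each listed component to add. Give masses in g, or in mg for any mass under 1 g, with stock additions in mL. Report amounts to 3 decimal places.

Working volume: 1.54 L.
ampicillin: V = C2·V2/C1 = 96 µg/mL × 1540 mL ÷ 61000 µg/mL = 2.424 mL
spectinomycin: V = C2·V2/C1 = 134 µg/mL × 1540 mL ÷ 15700 µg/mL = 13.144 mL
copper sulfate pentahydrate: 19.3 mg/L × 1.54 L = 29.722 mg
kanamycin: V = C2·V2/C1 = 34.7 µg/mL × 1540 mL ÷ 16200 µg/mL = 3.299 mL
sodium bicarbonate: C1V1 = C2V2 → 43.9 mM × 1540 mL ÷ 1000 mM = 67.606 mL
HEPES buffer: C1V1 = C2V2 → 26.7 mM × 1540 mL ÷ 1000 mM = 41.118 mL
ferric chloride: C1V1 = C2V2 → 0.943 mM × 1540 mL ÷ 43.1 mM = 33.694 mL

ampicillin 2.424 mL; spectinomycin 13.144 mL; copper sulfate pentahydrate 29.722 mg; kanamycin 3.299 mL; sodium bicarbonate 67.606 mL; HEPES buffer 41.118 mL; ferric chloride 33.694 mL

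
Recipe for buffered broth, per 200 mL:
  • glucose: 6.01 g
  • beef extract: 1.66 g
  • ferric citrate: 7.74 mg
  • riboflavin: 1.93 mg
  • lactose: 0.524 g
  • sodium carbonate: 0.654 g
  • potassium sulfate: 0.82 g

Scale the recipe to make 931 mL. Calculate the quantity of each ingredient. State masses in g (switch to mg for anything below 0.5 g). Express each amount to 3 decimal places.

Scale factor = 931 mL / 200 mL = 4.655.
glucose: 6.01 g × (931 mL / 200 mL) = 27.977 g
beef extract: 1.66 g × (931 mL / 200 mL) = 7.727 g
ferric citrate: 7.74 mg × (931 mL / 200 mL) = 36.030 mg
riboflavin: 1.93 mg × (931 mL / 200 mL) = 8.984 mg
lactose: 0.524 g × (931 mL / 200 mL) = 2.439 g
sodium carbonate: 0.654 g × (931 mL / 200 mL) = 3.044 g
potassium sulfate: 0.82 g × (931 mL / 200 mL) = 3.817 g

glucose 27.977 g; beef extract 7.727 g; ferric citrate 36.030 mg; riboflavin 8.984 mg; lactose 2.439 g; sodium carbonate 3.044 g; potassium sulfate 3.817 g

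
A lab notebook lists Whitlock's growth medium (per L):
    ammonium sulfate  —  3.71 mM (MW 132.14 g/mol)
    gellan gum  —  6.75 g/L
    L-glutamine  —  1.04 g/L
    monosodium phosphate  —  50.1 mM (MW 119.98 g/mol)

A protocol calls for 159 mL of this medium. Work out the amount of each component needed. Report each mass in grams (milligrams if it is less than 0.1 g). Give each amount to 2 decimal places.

ammonium sulfate 77.95 mg; gellan gum 1.07 g; L-glutamine 0.17 g; monosodium phosphate 0.96 g

Working volume: 159 mL = 0.159 L.
ammonium sulfate: 3.71 mmol/L × 132.14 mg/mmol × 0.159 L = 77.95 mg
gellan gum: 6.75 g/L × 0.159 L = 1.07 g
L-glutamine: 1.04 g/L × 0.159 L = 0.17 g
monosodium phosphate: 50.1 mmol/L × 119.98 g/mol × 0.159 L ÷ 1000 = 0.96 g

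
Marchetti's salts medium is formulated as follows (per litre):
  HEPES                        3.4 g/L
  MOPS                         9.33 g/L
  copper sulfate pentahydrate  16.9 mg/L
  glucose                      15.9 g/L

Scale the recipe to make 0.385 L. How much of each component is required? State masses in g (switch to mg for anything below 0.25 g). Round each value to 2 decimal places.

Scale factor relative to 1 L: 0.385.
HEPES: 3.4 g/L × 0.385 L = 1.31 g
MOPS: 9.33 g/L × 0.385 L = 3.59 g
copper sulfate pentahydrate: 16.9 mg/L × 0.385 L = 6.51 mg
glucose: 15.9 g/L × 0.385 L = 6.12 g

HEPES 1.31 g; MOPS 3.59 g; copper sulfate pentahydrate 6.51 mg; glucose 6.12 g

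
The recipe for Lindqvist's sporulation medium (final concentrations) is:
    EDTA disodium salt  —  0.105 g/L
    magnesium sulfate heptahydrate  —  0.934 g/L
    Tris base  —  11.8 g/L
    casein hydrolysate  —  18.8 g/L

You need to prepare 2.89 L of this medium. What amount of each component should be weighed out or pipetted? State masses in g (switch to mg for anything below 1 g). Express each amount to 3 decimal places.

Scale factor relative to 1 L: 2.89.
EDTA disodium salt: 0.105 g/L × 2.89 L = 0.30345 g = 303.450 mg
magnesium sulfate heptahydrate: 0.934 g/L × 2.89 L = 2.699 g
Tris base: 11.8 g/L × 2.89 L = 34.102 g
casein hydrolysate: 18.8 g/L × 2.89 L = 54.332 g

EDTA disodium salt 303.450 mg; magnesium sulfate heptahydrate 2.699 g; Tris base 34.102 g; casein hydrolysate 54.332 g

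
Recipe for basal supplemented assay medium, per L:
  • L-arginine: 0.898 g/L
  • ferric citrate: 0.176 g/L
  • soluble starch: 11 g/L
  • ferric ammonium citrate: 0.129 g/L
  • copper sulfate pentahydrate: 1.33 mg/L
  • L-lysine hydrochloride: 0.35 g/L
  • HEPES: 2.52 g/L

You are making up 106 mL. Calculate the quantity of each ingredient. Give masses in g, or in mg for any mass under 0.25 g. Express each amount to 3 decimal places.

L-arginine 95.188 mg; ferric citrate 18.656 mg; soluble starch 1.166 g; ferric ammonium citrate 13.674 mg; copper sulfate pentahydrate 0.141 mg; L-lysine hydrochloride 37.100 mg; HEPES 0.267 g

Scale factor relative to 1 L: 0.106.
L-arginine: 0.898 g/L × 0.106 L = 0.095188 g = 95.188 mg
ferric citrate: 0.176 g/L × 0.106 L = 0.018656 g = 18.656 mg
soluble starch: 11 g/L × 0.106 L = 1.166 g
ferric ammonium citrate: 0.129 g/L × 0.106 L = 0.013674 g = 13.674 mg
copper sulfate pentahydrate: 1.33 mg/L × 0.106 L = 0.141 mg
L-lysine hydrochloride: 0.35 g/L × 0.106 L = 0.0371 g = 37.100 mg
HEPES: 2.52 g/L × 0.106 L = 0.267 g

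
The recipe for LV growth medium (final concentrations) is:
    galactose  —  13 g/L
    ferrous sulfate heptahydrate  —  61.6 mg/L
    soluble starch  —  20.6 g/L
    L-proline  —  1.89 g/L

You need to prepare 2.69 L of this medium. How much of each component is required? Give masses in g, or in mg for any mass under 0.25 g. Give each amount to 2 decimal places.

Working volume: 2.69 L.
galactose: 13 g/L × 2.69 L = 34.97 g
ferrous sulfate heptahydrate: 61.6 mg/L × 2.69 L = 165.70 mg
soluble starch: 20.6 g/L × 2.69 L = 55.41 g
L-proline: 1.89 g/L × 2.69 L = 5.08 g

galactose 34.97 g; ferrous sulfate heptahydrate 165.70 mg; soluble starch 55.41 g; L-proline 5.08 g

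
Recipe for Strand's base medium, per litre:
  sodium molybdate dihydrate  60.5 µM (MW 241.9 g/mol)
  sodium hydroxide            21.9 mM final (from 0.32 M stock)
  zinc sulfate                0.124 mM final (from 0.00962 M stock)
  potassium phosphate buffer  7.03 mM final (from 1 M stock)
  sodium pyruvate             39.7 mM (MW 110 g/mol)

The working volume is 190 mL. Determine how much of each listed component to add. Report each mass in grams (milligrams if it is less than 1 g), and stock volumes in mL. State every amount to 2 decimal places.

Scale factor relative to 1 L: 0.19.
sodium molybdate dihydrate: 60.5 µmol/L × 241.9 g/mol × 0.19 L ÷ 1000 = 2.78 mg
sodium hydroxide: C1V1 = C2V2 → 21.9 mM × 190 mL ÷ 320 mM = 13.00 mL
zinc sulfate: dilute stock: 0.124 mM × 190 mL ÷ 9.62 mM = 2.45 mL
potassium phosphate buffer: C1V1 = C2V2 → 7.03 mM × 190 mL ÷ 1000 mM = 1.34 mL
sodium pyruvate: 39.7 mmol/L × 110 mg/mmol × 0.19 L = 829.73 mg

sodium molybdate dihydrate 2.78 mg; sodium hydroxide 13.00 mL; zinc sulfate 2.45 mL; potassium phosphate buffer 1.34 mL; sodium pyruvate 829.73 mg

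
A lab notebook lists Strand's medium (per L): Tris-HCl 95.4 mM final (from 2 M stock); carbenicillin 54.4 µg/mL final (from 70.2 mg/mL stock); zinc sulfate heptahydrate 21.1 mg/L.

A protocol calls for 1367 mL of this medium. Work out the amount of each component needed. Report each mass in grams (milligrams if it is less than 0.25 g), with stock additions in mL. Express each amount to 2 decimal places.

Working volume: 1367 mL = 1.367 L.
Tris-HCl: V = C2·V2/C1 = 95.4 mM × 1367 mL ÷ 2000 mM = 65.21 mL
carbenicillin: C1V1 = C2V2 → 54.4 µg/mL × 1367 mL ÷ 70200 µg/mL = 1.06 mL
zinc sulfate heptahydrate: 21.1 mg/L × 1.367 L = 28.84 mg

Tris-HCl 65.21 mL; carbenicillin 1.06 mL; zinc sulfate heptahydrate 28.84 mg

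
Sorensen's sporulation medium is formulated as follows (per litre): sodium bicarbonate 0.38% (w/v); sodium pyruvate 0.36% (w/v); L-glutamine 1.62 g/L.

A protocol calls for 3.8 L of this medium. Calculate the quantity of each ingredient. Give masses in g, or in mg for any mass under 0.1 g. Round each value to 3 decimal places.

Working volume: 3.8 L.
sodium bicarbonate: 0.38 g per 100 mL × 3800 mL ÷ 100 = 14.440 g
sodium pyruvate: 0.36 g per 100 mL × 3800 mL ÷ 100 = 13.680 g
L-glutamine: 1.62 g/L × 3.8 L = 6.156 g

sodium bicarbonate 14.440 g; sodium pyruvate 13.680 g; L-glutamine 6.156 g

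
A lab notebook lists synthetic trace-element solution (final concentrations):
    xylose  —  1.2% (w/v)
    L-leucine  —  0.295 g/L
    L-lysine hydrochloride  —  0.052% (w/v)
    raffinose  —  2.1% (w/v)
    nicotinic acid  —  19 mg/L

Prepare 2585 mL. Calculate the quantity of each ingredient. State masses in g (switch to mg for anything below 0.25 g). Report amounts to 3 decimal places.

xylose 31.020 g; L-leucine 0.763 g; L-lysine hydrochloride 1.344 g; raffinose 54.285 g; nicotinic acid 49.115 mg

Working volume: 2585 mL = 2.585 L.
xylose: 1.2 g per 100 mL × 2585 mL ÷ 100 = 31.020 g
L-leucine: 0.295 g/L × 2.585 L = 0.763 g
L-lysine hydrochloride: 0.052% w/v = 0.52 g/L → 0.52 × 2.585 L = 1.344 g
raffinose: 2.1% w/v = 21 g/L → 21 × 2.585 L = 54.285 g
nicotinic acid: 19 mg/L × 2.585 L = 49.115 mg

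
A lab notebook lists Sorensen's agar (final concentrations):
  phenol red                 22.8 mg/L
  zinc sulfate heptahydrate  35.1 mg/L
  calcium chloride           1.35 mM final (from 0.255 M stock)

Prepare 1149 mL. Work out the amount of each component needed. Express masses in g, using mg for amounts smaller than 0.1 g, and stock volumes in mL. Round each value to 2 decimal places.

phenol red 26.20 mg; zinc sulfate heptahydrate 40.33 mg; calcium chloride 6.08 mL

Target volume = 1149 mL = 1.149 L.
phenol red: 22.8 mg/L × 1.149 L = 26.20 mg
zinc sulfate heptahydrate: 35.1 mg/L × 1.149 L = 40.33 mg
calcium chloride: V = C2·V2/C1 = 1.35 mM × 1149 mL ÷ 255 mM = 6.08 mL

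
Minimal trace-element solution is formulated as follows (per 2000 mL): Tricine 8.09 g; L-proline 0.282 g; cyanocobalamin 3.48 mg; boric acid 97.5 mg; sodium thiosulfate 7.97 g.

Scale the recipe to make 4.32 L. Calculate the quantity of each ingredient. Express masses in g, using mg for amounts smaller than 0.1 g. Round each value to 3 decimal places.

Scale factor = 4320 mL / 2000 mL = 2.16.
Tricine: 8.09 g × (4320 mL / 2000 mL) = 17.474 g
L-proline: 0.282 g × (4320 mL / 2000 mL) = 0.609 g
cyanocobalamin: 3.48 mg × (4320 mL / 2000 mL) = 7.517 mg
boric acid: 97.5 mg × (4320 mL / 2000 mL) = 210.6 mg = 0.211 g
sodium thiosulfate: 7.97 g × (4320 mL / 2000 mL) = 17.215 g

Tricine 17.474 g; L-proline 0.609 g; cyanocobalamin 7.517 mg; boric acid 0.211 g; sodium thiosulfate 17.215 g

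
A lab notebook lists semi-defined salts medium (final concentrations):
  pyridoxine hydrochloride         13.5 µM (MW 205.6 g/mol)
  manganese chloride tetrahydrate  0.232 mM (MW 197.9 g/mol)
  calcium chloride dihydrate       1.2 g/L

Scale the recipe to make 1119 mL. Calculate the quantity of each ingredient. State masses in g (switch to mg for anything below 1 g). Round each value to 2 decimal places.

Target volume = 1119 mL = 1.119 L.
pyridoxine hydrochloride: 13.5 µmol/L × 205.6 g/mol × 1.119 L ÷ 1000 = 3.11 mg
manganese chloride tetrahydrate: 0.232 mmol/L × 197.9 mg/mmol × 1.119 L = 51.38 mg
calcium chloride dihydrate: 1.2 g/L × 1.119 L = 1.34 g

pyridoxine hydrochloride 3.11 mg; manganese chloride tetrahydrate 51.38 mg; calcium chloride dihydrate 1.34 g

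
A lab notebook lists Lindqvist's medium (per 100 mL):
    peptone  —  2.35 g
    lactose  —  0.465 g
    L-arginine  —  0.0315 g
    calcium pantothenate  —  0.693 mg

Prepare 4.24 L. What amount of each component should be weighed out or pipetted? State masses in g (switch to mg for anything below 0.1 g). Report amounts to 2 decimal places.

Scale factor = 4240 mL / 100 mL = 42.4.
peptone: 2.35 g × (4240 mL / 100 mL) = 99.64 g
lactose: 0.465 g × (4240 mL / 100 mL) = 19.72 g
L-arginine: 0.0315 g × (4240 mL / 100 mL) = 1.34 g
calcium pantothenate: 0.693 mg × (4240 mL / 100 mL) = 29.38 mg

peptone 99.64 g; lactose 19.72 g; L-arginine 1.34 g; calcium pantothenate 29.38 mg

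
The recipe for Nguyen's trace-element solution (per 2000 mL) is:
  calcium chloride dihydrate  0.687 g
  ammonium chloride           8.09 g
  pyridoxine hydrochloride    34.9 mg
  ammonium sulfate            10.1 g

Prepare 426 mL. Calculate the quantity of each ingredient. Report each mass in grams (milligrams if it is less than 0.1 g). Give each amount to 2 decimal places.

calcium chloride dihydrate 0.15 g; ammonium chloride 1.72 g; pyridoxine hydrochloride 7.43 mg; ammonium sulfate 2.15 g

Ratio of target to recipe volume: 426 / 2000 = 0.213.
calcium chloride dihydrate: 0.687 g × (426 mL / 2000 mL) = 0.15 g
ammonium chloride: 8.09 g × (426 mL / 2000 mL) = 1.72 g
pyridoxine hydrochloride: 34.9 mg × (426 mL / 2000 mL) = 7.43 mg
ammonium sulfate: 10.1 g × (426 mL / 2000 mL) = 2.15 g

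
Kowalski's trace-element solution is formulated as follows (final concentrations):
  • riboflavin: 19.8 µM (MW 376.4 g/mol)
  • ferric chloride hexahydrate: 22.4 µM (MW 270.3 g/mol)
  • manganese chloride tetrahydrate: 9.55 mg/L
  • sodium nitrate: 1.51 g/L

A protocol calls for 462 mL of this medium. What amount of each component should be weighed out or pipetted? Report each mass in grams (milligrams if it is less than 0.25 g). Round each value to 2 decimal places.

Scale factor relative to 1 L: 0.462.
riboflavin: 19.8 µmol/L × 376.4 g/mol × 0.462 L ÷ 1000 = 3.44 mg
ferric chloride hexahydrate: 22.4 µmol/L × 270.3 g/mol × 0.462 L ÷ 1000 = 2.80 mg
manganese chloride tetrahydrate: 9.55 mg/L × 0.462 L = 4.41 mg
sodium nitrate: 1.51 g/L × 0.462 L = 0.70 g

riboflavin 3.44 mg; ferric chloride hexahydrate 2.80 mg; manganese chloride tetrahydrate 4.41 mg; sodium nitrate 0.70 g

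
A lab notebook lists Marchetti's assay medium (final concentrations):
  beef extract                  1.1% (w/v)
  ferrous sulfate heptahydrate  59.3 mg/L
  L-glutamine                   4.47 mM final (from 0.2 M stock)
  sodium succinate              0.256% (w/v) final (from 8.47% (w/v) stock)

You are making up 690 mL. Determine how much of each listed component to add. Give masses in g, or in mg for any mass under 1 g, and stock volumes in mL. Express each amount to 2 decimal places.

beef extract 7.59 g; ferrous sulfate heptahydrate 40.92 mg; L-glutamine 15.42 mL; sodium succinate 20.85 mL

Target volume = 690 mL = 0.69 L.
beef extract: 1.1% w/v = 11 g/L → 11 × 0.69 L = 7.59 g
ferrous sulfate heptahydrate: 59.3 mg/L × 0.69 L = 40.92 mg
L-glutamine: dilute stock: 4.47 mM × 690 mL ÷ 200 mM = 15.42 mL
sodium succinate: V = C2·V2/C1 = 0.256% ÷ 8.47% × 690 mL = 20.85 mL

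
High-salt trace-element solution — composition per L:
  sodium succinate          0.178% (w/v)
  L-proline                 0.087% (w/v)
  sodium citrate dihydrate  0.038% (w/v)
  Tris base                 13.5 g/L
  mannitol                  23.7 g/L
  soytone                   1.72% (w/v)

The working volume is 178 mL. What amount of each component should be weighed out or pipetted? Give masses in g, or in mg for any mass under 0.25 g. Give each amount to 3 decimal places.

sodium succinate 0.317 g; L-proline 154.860 mg; sodium citrate dihydrate 67.640 mg; Tris base 2.403 g; mannitol 4.219 g; soytone 3.062 g

Working volume: 178 mL = 0.178 L.
sodium succinate: 0.178% w/v = 1.78 g/L → 1.78 × 0.178 L = 0.317 g
L-proline: 0.087% w/v = 0.87 g/L → 0.87 × 0.178 L = 0.15486 g = 154.860 mg
sodium citrate dihydrate: 0.038 g per 100 mL × 178 mL ÷ 100 = 0.06764 g = 67.640 mg
Tris base: 13.5 g/L × 0.178 L = 2.403 g
mannitol: 23.7 g/L × 0.178 L = 4.219 g
soytone: 1.72% w/v = 17.2 g/L → 17.2 × 0.178 L = 3.062 g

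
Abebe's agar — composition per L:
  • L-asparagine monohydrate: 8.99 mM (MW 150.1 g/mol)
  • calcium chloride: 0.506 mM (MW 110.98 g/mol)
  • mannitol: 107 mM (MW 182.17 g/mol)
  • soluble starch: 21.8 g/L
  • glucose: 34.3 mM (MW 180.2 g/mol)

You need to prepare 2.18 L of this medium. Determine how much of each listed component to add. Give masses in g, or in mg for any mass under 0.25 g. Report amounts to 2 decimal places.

L-asparagine monohydrate 2.94 g; calcium chloride 122.42 mg; mannitol 42.49 g; soluble starch 47.52 g; glucose 13.47 g

Scale factor relative to 1 L: 2.18.
L-asparagine monohydrate: 8.99 mmol/L × 150.1 g/mol × 2.18 L ÷ 1000 = 2.94 g
calcium chloride: 0.506 mmol/L × 110.98 mg/mmol × 2.18 L = 122.42 mg
mannitol: 107 mmol/L × 182.17 g/mol × 2.18 L ÷ 1000 = 42.49 g
soluble starch: 21.8 g/L × 2.18 L = 47.52 g
glucose: 34.3 mmol/L × 180.2 g/mol × 2.18 L ÷ 1000 = 13.47 g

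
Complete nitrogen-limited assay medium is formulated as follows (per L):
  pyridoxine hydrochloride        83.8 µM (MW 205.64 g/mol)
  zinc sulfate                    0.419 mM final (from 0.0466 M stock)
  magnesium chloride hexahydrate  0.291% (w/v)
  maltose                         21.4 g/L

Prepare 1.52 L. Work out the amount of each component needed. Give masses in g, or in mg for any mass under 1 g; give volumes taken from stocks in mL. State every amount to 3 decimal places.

Scale factor relative to 1 L: 1.52.
pyridoxine hydrochloride: 83.8 µmol/L × 205.64 g/mol × 1.52 L ÷ 1000 = 26.194 mg
zinc sulfate: V = C2·V2/C1 = 0.419 mM × 1520 mL ÷ 46.6 mM = 13.667 mL
magnesium chloride hexahydrate: 0.291 g per 100 mL × 1520 mL ÷ 100 = 4.423 g
maltose: 21.4 g/L × 1.52 L = 32.528 g

pyridoxine hydrochloride 26.194 mg; zinc sulfate 13.667 mL; magnesium chloride hexahydrate 4.423 g; maltose 32.528 g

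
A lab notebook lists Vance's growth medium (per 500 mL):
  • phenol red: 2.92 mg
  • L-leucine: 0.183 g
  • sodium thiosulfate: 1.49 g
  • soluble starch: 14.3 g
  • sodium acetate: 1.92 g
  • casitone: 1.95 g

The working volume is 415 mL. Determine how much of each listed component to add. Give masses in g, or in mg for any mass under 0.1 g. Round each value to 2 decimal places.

Ratio of target to recipe volume: 415 / 500 = 0.83.
phenol red: 2.92 mg × (415 mL / 500 mL) = 2.42 mg
L-leucine: 0.183 g × (415 mL / 500 mL) = 0.15 g
sodium thiosulfate: 1.49 g × (415 mL / 500 mL) = 1.24 g
soluble starch: 14.3 g × (415 mL / 500 mL) = 11.87 g
sodium acetate: 1.92 g × (415 mL / 500 mL) = 1.59 g
casitone: 1.95 g × (415 mL / 500 mL) = 1.62 g

phenol red 2.42 mg; L-leucine 0.15 g; sodium thiosulfate 1.24 g; soluble starch 11.87 g; sodium acetate 1.59 g; casitone 1.62 g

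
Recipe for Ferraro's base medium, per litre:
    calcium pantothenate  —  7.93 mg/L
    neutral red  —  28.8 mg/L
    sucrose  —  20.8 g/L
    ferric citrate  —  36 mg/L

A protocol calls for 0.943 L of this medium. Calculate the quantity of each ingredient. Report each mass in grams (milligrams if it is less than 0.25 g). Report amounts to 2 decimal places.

Scale factor relative to 1 L: 0.943.
calcium pantothenate: 7.93 mg/L × 0.943 L = 7.48 mg
neutral red: 28.8 mg/L × 0.943 L = 27.16 mg
sucrose: 20.8 g/L × 0.943 L = 19.61 g
ferric citrate: 36 mg/L × 0.943 L = 33.95 mg

calcium pantothenate 7.48 mg; neutral red 27.16 mg; sucrose 19.61 g; ferric citrate 33.95 mg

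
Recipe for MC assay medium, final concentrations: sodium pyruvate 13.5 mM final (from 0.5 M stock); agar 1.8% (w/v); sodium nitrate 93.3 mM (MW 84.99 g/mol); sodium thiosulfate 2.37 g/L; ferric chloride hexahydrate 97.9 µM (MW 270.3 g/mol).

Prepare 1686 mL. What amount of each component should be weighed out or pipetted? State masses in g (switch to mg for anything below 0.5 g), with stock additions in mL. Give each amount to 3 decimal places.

Working volume: 1686 mL = 1.686 L.
sodium pyruvate: dilute stock: 13.5 mM × 1686 mL ÷ 500 mM = 45.522 mL
agar: 1.8% w/v = 18 g/L → 18 × 1.686 L = 30.348 g
sodium nitrate: 93.3 mmol/L × 84.99 g/mol × 1.686 L ÷ 1000 = 13.369 g
sodium thiosulfate: 2.37 g/L × 1.686 L = 3.996 g
ferric chloride hexahydrate: 97.9 µmol/L × 270.3 g/mol × 1.686 L ÷ 1000 = 44.616 mg

sodium pyruvate 45.522 mL; agar 30.348 g; sodium nitrate 13.369 g; sodium thiosulfate 3.996 g; ferric chloride hexahydrate 44.616 mg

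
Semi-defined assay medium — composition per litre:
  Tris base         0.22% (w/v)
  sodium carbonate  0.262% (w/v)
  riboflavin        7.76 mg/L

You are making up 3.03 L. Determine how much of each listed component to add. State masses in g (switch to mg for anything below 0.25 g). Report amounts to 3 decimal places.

Scale factor relative to 1 L: 3.03.
Tris base: 0.22% w/v = 2.2 g/L → 2.2 × 3.03 L = 6.666 g
sodium carbonate: 0.262% w/v = 2.62 g/L → 2.62 × 3.03 L = 7.939 g
riboflavin: 7.76 mg/L × 3.03 L = 23.513 mg

Tris base 6.666 g; sodium carbonate 7.939 g; riboflavin 23.513 mg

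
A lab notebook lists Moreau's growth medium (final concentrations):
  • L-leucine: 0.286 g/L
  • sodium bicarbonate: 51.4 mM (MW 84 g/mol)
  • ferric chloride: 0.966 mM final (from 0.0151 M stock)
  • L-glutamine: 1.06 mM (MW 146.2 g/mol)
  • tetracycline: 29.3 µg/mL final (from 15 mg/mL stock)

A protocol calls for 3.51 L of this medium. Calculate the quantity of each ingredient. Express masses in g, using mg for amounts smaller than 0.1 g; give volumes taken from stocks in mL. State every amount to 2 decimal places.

Working volume: 3.51 L.
L-leucine: 0.286 g/L × 3.51 L = 1.00 g
sodium bicarbonate: 51.4 mmol/L × 84 g/mol × 3.51 L ÷ 1000 = 15.15 g
ferric chloride: dilute stock: 0.966 mM × 3510 mL ÷ 15.1 mM = 224.55 mL
L-glutamine: 1.06 mmol/L × 146.2 g/mol × 3.51 L ÷ 1000 = 0.54 g
tetracycline: dilute stock: 29.3 µg/mL × 3510 mL ÷ 15000 µg/mL = 6.86 mL

L-leucine 1.00 g; sodium bicarbonate 15.15 g; ferric chloride 224.55 mL; L-glutamine 0.54 g; tetracycline 6.86 mL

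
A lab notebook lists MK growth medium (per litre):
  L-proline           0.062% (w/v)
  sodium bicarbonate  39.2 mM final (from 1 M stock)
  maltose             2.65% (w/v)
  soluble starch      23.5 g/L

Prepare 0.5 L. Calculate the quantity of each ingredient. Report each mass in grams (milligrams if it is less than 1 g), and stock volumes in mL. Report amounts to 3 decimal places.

L-proline 310.000 mg; sodium bicarbonate 19.600 mL; maltose 13.250 g; soluble starch 11.750 g

Working volume: 0.5 L.
L-proline: 0.062% w/v = 0.62 g/L → 0.62 × 0.5 L = 0.31 g = 310.000 mg
sodium bicarbonate: V = C2·V2/C1 = 39.2 mM × 500 mL ÷ 1000 mM = 19.600 mL
maltose: 2.65% w/v = 26.5 g/L → 26.5 × 0.5 L = 13.250 g
soluble starch: 23.5 g/L × 0.5 L = 11.750 g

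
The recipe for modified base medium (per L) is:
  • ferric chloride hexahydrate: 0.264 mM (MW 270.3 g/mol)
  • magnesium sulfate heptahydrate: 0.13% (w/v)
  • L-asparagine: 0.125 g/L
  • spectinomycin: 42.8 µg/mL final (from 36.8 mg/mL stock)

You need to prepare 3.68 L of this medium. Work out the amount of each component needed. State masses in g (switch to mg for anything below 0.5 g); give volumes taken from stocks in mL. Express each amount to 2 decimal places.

Scale factor relative to 1 L: 3.68.
ferric chloride hexahydrate: 0.264 mmol/L × 270.3 mg/mmol × 3.68 L = 262.60 mg
magnesium sulfate heptahydrate: 0.13 g per 100 mL × 3680 mL ÷ 100 = 4.78 g
L-asparagine: 0.125 g/L × 3.68 L = 0.46 g = 460.00 mg
spectinomycin: C1V1 = C2V2 → 42.8 µg/mL × 3680 mL ÷ 36800 µg/mL = 4.28 mL

ferric chloride hexahydrate 262.60 mg; magnesium sulfate heptahydrate 4.78 g; L-asparagine 460.00 mg; spectinomycin 4.28 mL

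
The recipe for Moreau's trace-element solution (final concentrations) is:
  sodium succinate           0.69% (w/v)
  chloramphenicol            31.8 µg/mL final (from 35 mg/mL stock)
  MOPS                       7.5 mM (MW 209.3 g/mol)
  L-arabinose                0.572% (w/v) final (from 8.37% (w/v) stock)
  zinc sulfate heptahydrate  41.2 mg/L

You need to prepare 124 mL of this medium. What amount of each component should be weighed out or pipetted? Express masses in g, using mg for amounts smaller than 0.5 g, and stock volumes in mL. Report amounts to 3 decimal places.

Working volume: 124 mL = 0.124 L.
sodium succinate: 0.69 g per 100 mL × 124 mL ÷ 100 = 0.856 g
chloramphenicol: dilute stock: 31.8 µg/mL × 124 mL ÷ 35000 µg/mL = 0.113 mL
MOPS: 7.5 mmol/L × 209.3 mg/mmol × 0.124 L = 194.649 mg
L-arabinose: dilute stock: 0.572% ÷ 8.37% × 124 mL = 8.474 mL
zinc sulfate heptahydrate: 41.2 mg/L × 0.124 L = 5.109 mg

sodium succinate 0.856 g; chloramphenicol 0.113 mL; MOPS 194.649 mg; L-arabinose 8.474 mL; zinc sulfate heptahydrate 5.109 mg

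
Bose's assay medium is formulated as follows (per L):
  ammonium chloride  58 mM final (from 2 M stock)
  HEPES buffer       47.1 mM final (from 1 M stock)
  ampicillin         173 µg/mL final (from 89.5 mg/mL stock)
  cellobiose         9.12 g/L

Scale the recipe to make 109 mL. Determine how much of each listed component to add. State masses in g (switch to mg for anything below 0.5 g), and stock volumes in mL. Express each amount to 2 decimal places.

ammonium chloride 3.16 mL; HEPES buffer 5.13 mL; ampicillin 0.21 mL; cellobiose 0.99 g

Target volume = 109 mL = 0.109 L.
ammonium chloride: V = C2·V2/C1 = 58 mM × 109 mL ÷ 2000 mM = 3.16 mL
HEPES buffer: C1V1 = C2V2 → 47.1 mM × 109 mL ÷ 1000 mM = 5.13 mL
ampicillin: dilute stock: 173 µg/mL × 109 mL ÷ 89500 µg/mL = 0.21 mL
cellobiose: 9.12 g/L × 0.109 L = 0.99 g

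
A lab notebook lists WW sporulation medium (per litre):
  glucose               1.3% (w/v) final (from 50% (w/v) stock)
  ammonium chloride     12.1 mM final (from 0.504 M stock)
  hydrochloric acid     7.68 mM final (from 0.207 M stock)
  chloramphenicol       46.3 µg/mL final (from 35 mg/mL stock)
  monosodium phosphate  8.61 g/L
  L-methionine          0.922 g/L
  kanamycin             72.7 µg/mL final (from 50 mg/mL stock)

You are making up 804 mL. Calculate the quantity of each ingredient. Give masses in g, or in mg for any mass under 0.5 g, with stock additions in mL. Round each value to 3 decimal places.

Working volume: 804 mL = 0.804 L.
glucose: C1V1 = C2V2 → 1.3% ÷ 50% × 804 mL = 20.904 mL
ammonium chloride: dilute stock: 12.1 mM × 804 mL ÷ 504 mM = 19.302 mL
hydrochloric acid: C1V1 = C2V2 → 7.68 mM × 804 mL ÷ 207 mM = 29.830 mL
chloramphenicol: C1V1 = C2V2 → 46.3 µg/mL × 804 mL ÷ 35000 µg/mL = 1.064 mL
monosodium phosphate: 8.61 g/L × 0.804 L = 6.922 g
L-methionine: 0.922 g/L × 0.804 L = 0.741 g
kanamycin: dilute stock: 72.7 µg/mL × 804 mL ÷ 50000 µg/mL = 1.169 mL

glucose 20.904 mL; ammonium chloride 19.302 mL; hydrochloric acid 29.830 mL; chloramphenicol 1.064 mL; monosodium phosphate 6.922 g; L-methionine 0.741 g; kanamycin 1.169 mL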